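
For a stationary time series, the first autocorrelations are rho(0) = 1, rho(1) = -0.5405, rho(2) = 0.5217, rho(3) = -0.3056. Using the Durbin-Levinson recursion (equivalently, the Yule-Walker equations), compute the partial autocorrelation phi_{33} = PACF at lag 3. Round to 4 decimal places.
\phi_{33} = 0.0951

The PACF at lag k is phi_{kk}, the last component of the solution
to the Yule-Walker system G_k phi = r_k where
  (G_k)_{ij} = rho(|i - j|), (r_k)_i = rho(i), i,j = 1..k.
Equivalently, Durbin-Levinson gives phi_{kk} iteratively:
  phi_{11} = rho(1)
  phi_{kk} = [rho(k) - sum_{j=1..k-1} phi_{k-1,j} rho(k-j)]
            / [1 - sum_{j=1..k-1} phi_{k-1,j} rho(j)],
  phi_{k,j} = phi_{k-1,j} - phi_{kk} phi_{k-1,k-j},  j = 1..k-1.
Step k = 1:
  phi_11 = rho(1) = -0.5405.
Step k = 2:
  phi_22 = [rho(2) - phi_11 rho(1)] / [1 - phi_11 rho(1)] = [0.5217 - (-0.5405)(-0.5405)] / [1 - (-0.5405)(-0.5405)]
         = 0.22955975 / 0.70785975 = 0.324301.
  Update: phi_21 = phi_11 - phi_22 phi_11 = -0.5405 - (0.324301)(-0.5405) = -0.365215.
Step k = 3:
  phi_33 = [rho(3) - phi_21 rho(2) - phi_22 rho(1)] / [1 - phi_21 rho(1) - phi_22 rho(2)]
    numerator   = -0.3056 - (-0.365215)(0.5217) - (0.324301)(-0.5405) = 0.06021756
    denominator = 1 - (-0.365215)(-0.5405) - (0.324301)(0.5217) = 0.63341325
  phi_33 = 0.06021756 / 0.63341325 = 0.0951.
Therefore phi_{33} = 0.0951.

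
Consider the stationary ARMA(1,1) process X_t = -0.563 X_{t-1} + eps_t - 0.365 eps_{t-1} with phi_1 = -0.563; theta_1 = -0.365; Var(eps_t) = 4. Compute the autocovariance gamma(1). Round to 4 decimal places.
\gamma(1) = -6.5514

Multiply the model equation by X_{t-k} and take expectations. With theta_0 = psi_0 = 1 and psi_j the MA(infinity) weights, this gives
  gamma(k) - sum_i phi_i gamma(k-i) = c_k,
  c_k = sigma^2 * sum_{j=k..q} theta_j psi_{j-k}   (c_k = 0 for k > q),
using gamma(-m) = gamma(m).
psi-weights needed (psi_j = theta_j + sum_i phi_i psi_{j-i}):
  psi_1 = theta_1 + phi_1 = -0.365 + (-0.563) = -0.928
Right-hand sides:
  c_0 = sigma^2 (1 + theta_1 psi_1) = 4 * (1 + (-0.365)(-0.928)) = 4 * 1.33872 = 5.35488
  c_1 = sigma^2 theta_1 = 4 * (-0.365) = -1.46
  c_2 = 0
Equations for k = 0 and k = 1 (AR order 1):
  gamma(0) = phi_1 gamma(1) + c_0
  gamma(1) = phi_1 gamma(0) + c_1
Substituting the second into the first: gamma(0) (1 - phi_1^2) = c_0 + phi_1 c_1, so
  gamma(0) = (c_0 + phi_1 c_1) / (1 - phi_1^2) = (5.35488 + (-0.563)(-1.46)) / (1 - (-0.563)^2) = 6.17686 / 0.683031 = 9.043308.
  gamma(1) = phi_1 gamma(0) + c_1 = (-0.563)(9.043308) + (-1.46) = -6.551383.
Therefore gamma(1) = -6.5514 (to 4 decimal places).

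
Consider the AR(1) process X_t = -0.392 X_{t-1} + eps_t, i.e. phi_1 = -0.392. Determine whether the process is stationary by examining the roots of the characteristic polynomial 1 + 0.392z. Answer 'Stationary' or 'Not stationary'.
\text{Stationary}

The AR(p) characteristic polynomial is P(z) = 1 + 0.392z.
Stationarity requires all roots to lie outside the unit circle, i.e. |z| > 1 for every root.
This is linear in z: 1 + (0.392) z = 0  =>  z = -1/(0.392) = -2.55102,  |z| = 2.55102.
Moduli of all roots: 2.5510.
All moduli strictly greater than 1? Yes.
Verdict: Stationary.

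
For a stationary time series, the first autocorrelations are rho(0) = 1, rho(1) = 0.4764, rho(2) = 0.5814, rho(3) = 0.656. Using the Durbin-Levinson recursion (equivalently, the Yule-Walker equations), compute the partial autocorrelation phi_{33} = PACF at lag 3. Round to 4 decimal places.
\phi_{33} = 0.4710

The PACF at lag k is phi_{kk}, the last component of the solution
to the Yule-Walker system G_k phi = r_k where
  (G_k)_{ij} = rho(|i - j|), (r_k)_i = rho(i), i,j = 1..k.
Equivalently, Durbin-Levinson gives phi_{kk} iteratively:
  phi_{11} = rho(1)
  phi_{kk} = [rho(k) - sum_{j=1..k-1} phi_{k-1,j} rho(k-j)]
            / [1 - sum_{j=1..k-1} phi_{k-1,j} rho(j)],
  phi_{k,j} = phi_{k-1,j} - phi_{kk} phi_{k-1,k-j},  j = 1..k-1.
Step k = 1:
  phi_11 = rho(1) = 0.4764.
Step k = 2:
  phi_22 = [rho(2) - phi_11 rho(1)] / [1 - phi_11 rho(1)] = [0.5814 - (0.4764)(0.4764)] / [1 - (0.4764)(0.4764)]
         = 0.35444304 / 0.77304304 = 0.458504.
  Update: phi_21 = phi_11 - phi_22 phi_11 = 0.4764 - (0.458504)(0.4764) = 0.257969.
Step k = 3:
  phi_33 = [rho(3) - phi_21 rho(2) - phi_22 rho(1)] / [1 - phi_21 rho(1) - phi_22 rho(2)]
    numerator   = 0.656 - (0.257969)(0.5814) - (0.458504)(0.4764) = 0.28758577
    denominator = 1 - (0.257969)(0.4764) - (0.458504)(0.5814) = 0.61052962
  phi_33 = 0.28758577 / 0.61052962 = 0.471.
Therefore phi_{33} = 0.4710.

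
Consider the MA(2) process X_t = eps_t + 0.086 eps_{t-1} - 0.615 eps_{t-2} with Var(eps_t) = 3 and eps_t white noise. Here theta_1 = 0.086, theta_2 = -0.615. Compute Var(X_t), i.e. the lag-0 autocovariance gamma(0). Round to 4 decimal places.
\gamma(0) = 4.1569

For an MA(q) process X_t = eps_t + sum_i theta_i eps_{t-i} with
Var(eps_t) = sigma^2, the variance is
  gamma(0) = sigma^2 * (1 + sum_i theta_i^2).
  sum_i theta_i^2 = (0.086)^2 + (-0.615)^2 = 0.007396 + 0.378225 = 0.385621.
  gamma(0) = 3 * (1 + 0.385621) = 3 * 1.385621 = 4.156863, which rounds to 4.1569.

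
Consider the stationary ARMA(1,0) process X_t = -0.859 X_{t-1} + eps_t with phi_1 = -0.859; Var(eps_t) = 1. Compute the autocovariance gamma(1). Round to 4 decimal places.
\gamma(1) = -3.2771

Multiply the model equation by X_{t-k} and take expectations. With theta_0 = psi_0 = 1 and psi_j the MA(infinity) weights, this gives
  gamma(k) - sum_i phi_i gamma(k-i) = c_k,
  c_k = sigma^2 * sum_{j=k..q} theta_j psi_{j-k}   (c_k = 0 for k > q),
using gamma(-m) = gamma(m).
Pure AR (q = 0): c_0 = sigma^2 = 1, c_k = 0 for k >= 1.
Equations for k = 0 and k = 1 (AR order 1):
  gamma(0) = phi_1 gamma(1) + c_0
  gamma(1) = phi_1 gamma(0) + c_1
Substituting the second into the first: gamma(0) (1 - phi_1^2) = c_0 + phi_1 c_1, so
  gamma(0) = c_0 / (1 - phi_1^2) = 1 / (1 - (-0.859)^2) = 1 / 0.262119 = 3.815061.
  gamma(1) = phi_1 gamma(0) = (-0.859)(3.815061) = -3.277137.
Therefore gamma(1) = -3.2771 (to 4 decimal places).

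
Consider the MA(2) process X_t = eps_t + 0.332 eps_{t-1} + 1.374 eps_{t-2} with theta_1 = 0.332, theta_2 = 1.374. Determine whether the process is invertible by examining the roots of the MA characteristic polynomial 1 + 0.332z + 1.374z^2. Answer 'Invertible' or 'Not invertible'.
\text{Not invertible}

The MA(q) characteristic polynomial is P(z) = 1 + 0.332z + 1.374z^2.
Invertibility requires all roots to lie outside the unit circle, i.e. |z| > 1 for every root.
Set 1 + (0.332) z + (1.374) z^2 = 0, i.e. a z^2 + b z + c = 0 with a = 1.374, b = 0.332, c = 1.
Discriminant D = b^2 - 4ac = (0.332)^2 - 4*(1.374)*1 = 0.110224 - (5.496) = -5.385776.
D < 0, so the roots are the complex-conjugate pair z = (-b +/- i sqrt(-D)) / (2a) = -0.1208 +/- 0.8445i.
For a conjugate pair |z|^2 = z * conj(z) = (product of roots) = c/a = 1/(1.374) = 0.727802, so |z| = sqrt(0.727802) = 0.8531 for both roots.
Moduli of all roots: 0.8531, 0.8531.
All moduli strictly greater than 1? No.
Verdict: Not invertible.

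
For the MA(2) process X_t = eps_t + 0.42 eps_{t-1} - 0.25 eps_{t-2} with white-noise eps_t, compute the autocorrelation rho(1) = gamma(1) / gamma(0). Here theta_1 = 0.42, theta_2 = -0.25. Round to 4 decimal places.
\rho(1) = 0.2543

For an MA(q) process with theta_0 = 1, the autocovariance is
  gamma(k) = sigma^2 * sum_{i=0..q-k} theta_i * theta_{i+k},
and rho(k) = gamma(k) / gamma(0). Sigma^2 cancels.
  numerator   = (1)*(0.42) + (0.42)*(-0.25) = 0.315.
  denominator = (1)^2 + (0.42)^2 + (-0.25)^2 = 1.2389.
  rho(1) = 0.315 / 1.2389 = 0.2543.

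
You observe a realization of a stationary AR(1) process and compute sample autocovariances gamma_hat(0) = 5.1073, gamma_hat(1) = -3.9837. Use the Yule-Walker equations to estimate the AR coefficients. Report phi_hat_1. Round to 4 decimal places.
\hat\phi_{1} = -0.7800

The Yule-Walker equations for an AR(p) process read, in matrix form,
  Gamma_p phi = r_p,   with   (Gamma_p)_{ij} = gamma(|i - j|),
                       (r_p)_i = gamma(i),   i,j = 1..p.
Substitute the sample gammas (Toeplitz matrix and right-hand side of size 1):
  Gamma_p = [[5.1073]]
  r_p     = [-3.9837]
With p = 1 this is the single equation gamma(0) phi_1 = gamma(1):
  phi_hat_1 = gamma(1) / gamma(0) = -3.9837 / 5.1073 = -0.7800.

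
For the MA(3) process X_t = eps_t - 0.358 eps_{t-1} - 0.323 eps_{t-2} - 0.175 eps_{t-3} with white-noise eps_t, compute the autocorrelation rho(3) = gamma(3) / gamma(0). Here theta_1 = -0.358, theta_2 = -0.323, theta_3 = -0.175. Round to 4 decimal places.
\rho(3) = -0.1385

For an MA(q) process with theta_0 = 1, the autocovariance is
  gamma(k) = sigma^2 * sum_{i=0..q-k} theta_i * theta_{i+k},
and rho(k) = gamma(k) / gamma(0). Sigma^2 cancels.
  numerator   = (1)*(-0.175) = -0.175.
  denominator = (1)^2 + (-0.358)^2 + (-0.323)^2 + (-0.175)^2 = 1.263118.
  rho(3) = -0.175 / 1.263118 = -0.1385.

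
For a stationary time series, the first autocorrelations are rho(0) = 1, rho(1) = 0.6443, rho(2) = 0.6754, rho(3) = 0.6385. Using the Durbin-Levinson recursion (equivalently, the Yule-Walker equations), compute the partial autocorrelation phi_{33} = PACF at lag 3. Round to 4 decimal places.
\phi_{33} = 0.2351

The PACF at lag k is phi_{kk}, the last component of the solution
to the Yule-Walker system G_k phi = r_k where
  (G_k)_{ij} = rho(|i - j|), (r_k)_i = rho(i), i,j = 1..k.
Equivalently, Durbin-Levinson gives phi_{kk} iteratively:
  phi_{11} = rho(1)
  phi_{kk} = [rho(k) - sum_{j=1..k-1} phi_{k-1,j} rho(k-j)]
            / [1 - sum_{j=1..k-1} phi_{k-1,j} rho(j)],
  phi_{k,j} = phi_{k-1,j} - phi_{kk} phi_{k-1,k-j},  j = 1..k-1.
Step k = 1:
  phi_11 = rho(1) = 0.6443.
Step k = 2:
  phi_22 = [rho(2) - phi_11 rho(1)] / [1 - phi_11 rho(1)] = [0.6754 - (0.6443)(0.6443)] / [1 - (0.6443)(0.6443)]
         = 0.26027751 / 0.58487751 = 0.445012.
  Update: phi_21 = phi_11 - phi_22 phi_11 = 0.6443 - (0.445012)(0.6443) = 0.357579.
Step k = 3:
  phi_33 = [rho(3) - phi_21 rho(2) - phi_22 rho(1)] / [1 - phi_21 rho(1) - phi_22 rho(2)]
    numerator   = 0.6385 - (0.357579)(0.6754) - (0.445012)(0.6443) = 0.11027007
    denominator = 1 - (0.357579)(0.6443) - (0.445012)(0.6754) = 0.46905089
  phi_33 = 0.11027007 / 0.46905089 = 0.2351.
Therefore phi_{33} = 0.2351.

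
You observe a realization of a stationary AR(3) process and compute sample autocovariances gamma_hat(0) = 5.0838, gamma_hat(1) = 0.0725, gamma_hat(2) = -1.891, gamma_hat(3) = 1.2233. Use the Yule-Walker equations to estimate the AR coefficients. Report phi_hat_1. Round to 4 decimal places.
\hat\phi_{1} = 0.1290

The Yule-Walker equations for an AR(p) process read, in matrix form,
  Gamma_p phi = r_p,   with   (Gamma_p)_{ij} = gamma(|i - j|),
                       (r_p)_i = gamma(i),   i,j = 1..p.
Substitute the sample gammas (Toeplitz matrix and right-hand side of size 3):
  Gamma_p = [[5.0838, 0.0725, -1.891], [0.0725, 5.0838, 0.0725], [-1.891, 0.0725, 5.0838]]
  r_p     = [0.0725, -1.891, 1.2233]
Written out (R1..R3):
  (R1) 5.0838 phi_1 + 0.0725 phi_2 - 1.891 phi_3 = 0.0725
  (R2) 0.0725 phi_1 + 5.0838 phi_2 + 0.0725 phi_3 = -1.891
  (R3) -1.891 phi_1 + 0.0725 phi_2 + 5.0838 phi_3 = 1.2233
Gaussian elimination:
  R2 <- R2 - (0.0725/5.0838) R1 = R2 - (0.014261) R1:  5.082766 phi_2 + 0.099468 phi_3 = -1.892034
  R3 <- R3 - (-1.891/5.0838) R1 = R3 - (-0.371966) R1:  0.099468 phi_2 + 4.380413 phi_3 = 1.250268
  R3 <- R3 - (0.099468/5.082766) R2 = R3 - (0.01957) R2:  4.378466 phi_3 = 1.287294
Back-substitution:
  phi_hat_3 = 1.287294 / 4.378466 = 0.294006
  phi_hat_2 = (-1.892034 - (0.099468)(0.294006)) / 5.082766 = -0.377998
  phi_hat_1 = (0.0725 - (0.0725)(-0.377998) - (-1.891)(0.294006)) / 5.0838 = 0.129012
So phi_hat = [0.1290, -0.3780, 0.2940].
Therefore phi_hat_1 = 0.1290.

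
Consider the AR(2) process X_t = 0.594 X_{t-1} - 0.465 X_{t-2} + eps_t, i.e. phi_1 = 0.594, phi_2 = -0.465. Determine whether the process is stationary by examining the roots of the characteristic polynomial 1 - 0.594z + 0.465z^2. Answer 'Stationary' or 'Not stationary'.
\text{Stationary}

The AR(p) characteristic polynomial is P(z) = 1 - 0.594z + 0.465z^2.
Stationarity requires all roots to lie outside the unit circle, i.e. |z| > 1 for every root.
Set 1 + (-0.594) z + (0.465) z^2 = 0, i.e. a z^2 + b z + c = 0 with a = 0.465, b = -0.594, c = 1.
Discriminant D = b^2 - 4ac = (-0.594)^2 - 4*(0.465)*1 = 0.352836 - (1.86) = -1.507164.
D < 0, so the roots are the complex-conjugate pair z = (-b +/- i sqrt(-D)) / (2a) = 0.6387 +/- 1.3201i.
For a conjugate pair |z|^2 = z * conj(z) = (product of roots) = c/a = 1/(0.465) = 2.150538, so |z| = sqrt(2.150538) = 1.4665 for both roots.
Moduli of all roots: 1.4665, 1.4665.
All moduli strictly greater than 1? Yes.
Verdict: Stationary.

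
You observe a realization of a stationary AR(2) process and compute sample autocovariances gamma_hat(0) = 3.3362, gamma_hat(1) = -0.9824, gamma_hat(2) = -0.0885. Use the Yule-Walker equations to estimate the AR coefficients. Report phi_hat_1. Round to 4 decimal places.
\hat\phi_{1} = -0.3310

The Yule-Walker equations for an AR(p) process read, in matrix form,
  Gamma_p phi = r_p,   with   (Gamma_p)_{ij} = gamma(|i - j|),
                       (r_p)_i = gamma(i),   i,j = 1..p.
Substitute the sample gammas (Toeplitz matrix and right-hand side of size 2):
  Gamma_p = [[3.3362, -0.9824], [-0.9824, 3.3362]]
  r_p     = [-0.9824, -0.0885]
Written out:
  3.3362 phi_1 - 0.9824 phi_2 = -0.9824
  -0.9824 phi_1 + 3.3362 phi_2 = -0.0885
Solve by Cramer's rule:
  det = gamma(0)^2 - gamma(1)^2 = (3.3362)^2 - (-0.9824)^2 = 11.13023044 - 0.96510976 = 10.16512068
  phi_hat_1 = [gamma(1) gamma(0) - gamma(1) gamma(2)] / det = [(-0.9824)(3.3362) - (-0.9824)(-0.0885)] / 10.16512068 = -3.36442528 / 10.16512068 = -0.331
  phi_hat_2 = [gamma(0) gamma(2) - gamma(1)^2] / det = [(3.3362)(-0.0885) - (-0.9824)^2] / 10.16512068 = -1.26036346 / 10.16512068 = -0.124
So phi_hat = [-0.3310, -0.1240].
Therefore phi_hat_1 = -0.3310.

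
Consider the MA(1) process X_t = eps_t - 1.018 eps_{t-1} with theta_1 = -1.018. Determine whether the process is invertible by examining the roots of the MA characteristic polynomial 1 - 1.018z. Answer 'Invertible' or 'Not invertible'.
\text{Not invertible}

The MA(q) characteristic polynomial is P(z) = 1 - 1.018z.
Invertibility requires all roots to lie outside the unit circle, i.e. |z| > 1 for every root.
This is linear in z: 1 + (-1.018) z = 0  =>  z = -1/(-1.018) = 0.982318,  |z| = 0.982318.
Moduli of all roots: 0.9823.
All moduli strictly greater than 1? No.
Verdict: Not invertible.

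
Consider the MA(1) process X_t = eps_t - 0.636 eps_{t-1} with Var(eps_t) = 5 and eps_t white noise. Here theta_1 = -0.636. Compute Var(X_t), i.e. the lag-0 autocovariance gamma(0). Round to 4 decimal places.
\gamma(0) = 7.0225

For an MA(q) process X_t = eps_t + sum_i theta_i eps_{t-i} with
Var(eps_t) = sigma^2, the variance is
  gamma(0) = sigma^2 * (1 + sum_i theta_i^2).
  sum_i theta_i^2 = (-0.636)^2 = 0.404496.
  gamma(0) = 5 * (1 + 0.404496) = 5 * 1.404496 = 7.02248, which rounds to 7.0225.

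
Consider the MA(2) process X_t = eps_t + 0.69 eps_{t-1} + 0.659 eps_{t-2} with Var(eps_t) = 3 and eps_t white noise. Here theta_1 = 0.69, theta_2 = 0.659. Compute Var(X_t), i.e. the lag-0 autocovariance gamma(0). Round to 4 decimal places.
\gamma(0) = 5.7311

For an MA(q) process X_t = eps_t + sum_i theta_i eps_{t-i} with
Var(eps_t) = sigma^2, the variance is
  gamma(0) = sigma^2 * (1 + sum_i theta_i^2).
  sum_i theta_i^2 = (0.69)^2 + (0.659)^2 = 0.4761 + 0.434281 = 0.910381.
  gamma(0) = 3 * (1 + 0.910381) = 3 * 1.910381 = 5.731143, which rounds to 5.7311.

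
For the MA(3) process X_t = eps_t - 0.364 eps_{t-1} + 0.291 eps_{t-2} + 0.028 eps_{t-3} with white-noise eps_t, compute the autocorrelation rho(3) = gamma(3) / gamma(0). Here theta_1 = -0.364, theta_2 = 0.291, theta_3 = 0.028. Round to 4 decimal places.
\rho(3) = 0.0230

For an MA(q) process with theta_0 = 1, the autocovariance is
  gamma(k) = sigma^2 * sum_{i=0..q-k} theta_i * theta_{i+k},
and rho(k) = gamma(k) / gamma(0). Sigma^2 cancels.
  numerator   = (1)*(0.028) = 0.028.
  denominator = (1)^2 + (-0.364)^2 + (0.291)^2 + (0.028)^2 = 1.217961.
  rho(3) = 0.028 / 1.217961 = 0.0230.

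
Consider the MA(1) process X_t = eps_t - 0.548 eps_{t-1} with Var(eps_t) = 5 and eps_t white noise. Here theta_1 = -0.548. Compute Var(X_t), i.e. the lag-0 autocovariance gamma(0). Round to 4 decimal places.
\gamma(0) = 6.5015

For an MA(q) process X_t = eps_t + sum_i theta_i eps_{t-i} with
Var(eps_t) = sigma^2, the variance is
  gamma(0) = sigma^2 * (1 + sum_i theta_i^2).
  sum_i theta_i^2 = (-0.548)^2 = 0.300304.
  gamma(0) = 5 * (1 + 0.300304) = 5 * 1.300304 = 6.50152, which rounds to 6.5015.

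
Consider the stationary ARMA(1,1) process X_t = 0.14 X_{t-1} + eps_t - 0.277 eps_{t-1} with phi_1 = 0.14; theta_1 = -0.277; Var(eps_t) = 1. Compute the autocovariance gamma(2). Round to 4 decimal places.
\gamma(2) = -0.0188

Multiply the model equation by X_{t-k} and take expectations. With theta_0 = psi_0 = 1 and psi_j the MA(infinity) weights, this gives
  gamma(k) - sum_i phi_i gamma(k-i) = c_k,
  c_k = sigma^2 * sum_{j=k..q} theta_j psi_{j-k}   (c_k = 0 for k > q),
using gamma(-m) = gamma(m).
psi-weights needed (psi_j = theta_j + sum_i phi_i psi_{j-i}):
  psi_1 = theta_1 + phi_1 = -0.277 + (0.14) = -0.137
Right-hand sides:
  c_0 = sigma^2 (1 + theta_1 psi_1) = 1 * (1 + (-0.277)(-0.137)) = 1 * 1.037949 = 1.037949
  c_1 = sigma^2 theta_1 = 1 * (-0.277) = -0.277
  c_2 = 0
Equations for k = 0 and k = 1 (AR order 1):
  gamma(0) = phi_1 gamma(1) + c_0
  gamma(1) = phi_1 gamma(0) + c_1
Substituting the second into the first: gamma(0) (1 - phi_1^2) = c_0 + phi_1 c_1, so
  gamma(0) = (c_0 + phi_1 c_1) / (1 - phi_1^2) = (1.037949 + (0.14)(-0.277)) / (1 - (0.14)^2) = 0.999169 / 0.9804 = 1.019144.
  gamma(1) = phi_1 gamma(0) + c_1 = (0.14)(1.019144) + (-0.277) = -0.13432.
For k = 2 (> q): gamma(2) = phi_1 gamma(1) = (0.14)(-0.13432) = -0.018805.
Therefore gamma(2) = -0.0188 (to 4 decimal places).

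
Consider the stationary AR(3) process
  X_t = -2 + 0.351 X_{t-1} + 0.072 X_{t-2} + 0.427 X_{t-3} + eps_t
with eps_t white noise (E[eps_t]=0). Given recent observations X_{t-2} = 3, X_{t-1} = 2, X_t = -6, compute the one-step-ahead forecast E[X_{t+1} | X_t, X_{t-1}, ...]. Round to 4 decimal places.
E[X_{t+1} \mid \mathcal F_t] = -2.6810

For an AR(p) model X_t = c + sum_i phi_i X_{t-i} + eps_t, the
one-step-ahead conditional mean is
  E[X_{t+1} | X_t, ...] = c + sum_i phi_i X_{t+1-i}.
Substitute known values:
  E[X_{t+1} | ...] = -2 + (0.351) * (-6) + (0.072) * (2) + (0.427) * (3)
                   = -2.6810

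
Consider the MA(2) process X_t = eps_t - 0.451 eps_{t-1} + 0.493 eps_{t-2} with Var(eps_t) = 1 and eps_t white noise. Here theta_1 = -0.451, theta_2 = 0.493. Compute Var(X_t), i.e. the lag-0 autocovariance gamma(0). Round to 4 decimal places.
\gamma(0) = 1.4465

For an MA(q) process X_t = eps_t + sum_i theta_i eps_{t-i} with
Var(eps_t) = sigma^2, the variance is
  gamma(0) = sigma^2 * (1 + sum_i theta_i^2).
  sum_i theta_i^2 = (-0.451)^2 + (0.493)^2 = 0.203401 + 0.243049 = 0.44645.
  gamma(0) = 1 * (1 + 0.44645) = 1 * 1.44645 = 1.44645, which rounds to 1.4465.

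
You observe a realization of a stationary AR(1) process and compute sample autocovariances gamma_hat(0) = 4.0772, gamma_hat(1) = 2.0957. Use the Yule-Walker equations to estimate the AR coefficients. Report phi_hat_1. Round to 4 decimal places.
\hat\phi_{1} = 0.5140

The Yule-Walker equations for an AR(p) process read, in matrix form,
  Gamma_p phi = r_p,   with   (Gamma_p)_{ij} = gamma(|i - j|),
                       (r_p)_i = gamma(i),   i,j = 1..p.
Substitute the sample gammas (Toeplitz matrix and right-hand side of size 1):
  Gamma_p = [[4.0772]]
  r_p     = [2.0957]
With p = 1 this is the single equation gamma(0) phi_1 = gamma(1):
  phi_hat_1 = gamma(1) / gamma(0) = 2.0957 / 4.0772 = 0.5140.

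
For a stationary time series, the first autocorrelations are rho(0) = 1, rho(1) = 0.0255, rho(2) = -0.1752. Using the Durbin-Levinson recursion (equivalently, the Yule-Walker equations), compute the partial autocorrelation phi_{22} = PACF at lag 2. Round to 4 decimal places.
\phi_{22} = -0.1760

The PACF at lag k is phi_{kk}, the last component of the solution
to the Yule-Walker system G_k phi = r_k where
  (G_k)_{ij} = rho(|i - j|), (r_k)_i = rho(i), i,j = 1..k.
Equivalently, Durbin-Levinson gives phi_{kk} iteratively:
  phi_{11} = rho(1)
  phi_{kk} = [rho(k) - sum_{j=1..k-1} phi_{k-1,j} rho(k-j)]
            / [1 - sum_{j=1..k-1} phi_{k-1,j} rho(j)],
  phi_{k,j} = phi_{k-1,j} - phi_{kk} phi_{k-1,k-j},  j = 1..k-1.
Step k = 1:
  phi_11 = rho(1) = 0.0255.
Step k = 2:
  phi_22 = [rho(2) - phi_11 rho(1)] / [1 - phi_11 rho(1)] = [-0.1752 - (0.0255)(0.0255)] / [1 - (0.0255)(0.0255)]
         = -0.17585025 / 0.99934975 = -0.176.
Therefore phi_{22} = -0.1760.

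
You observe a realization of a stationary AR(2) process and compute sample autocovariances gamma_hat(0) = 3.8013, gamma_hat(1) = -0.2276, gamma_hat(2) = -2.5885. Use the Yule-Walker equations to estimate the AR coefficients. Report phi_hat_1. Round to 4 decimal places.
\hat\phi_{1} = -0.1010

The Yule-Walker equations for an AR(p) process read, in matrix form,
  Gamma_p phi = r_p,   with   (Gamma_p)_{ij} = gamma(|i - j|),
                       (r_p)_i = gamma(i),   i,j = 1..p.
Substitute the sample gammas (Toeplitz matrix and right-hand side of size 2):
  Gamma_p = [[3.8013, -0.2276], [-0.2276, 3.8013]]
  r_p     = [-0.2276, -2.5885]
Written out:
  3.8013 phi_1 - 0.2276 phi_2 = -0.2276
  -0.2276 phi_1 + 3.8013 phi_2 = -2.5885
Solve by Cramer's rule:
  det = gamma(0)^2 - gamma(1)^2 = (3.8013)^2 - (-0.2276)^2 = 14.44988169 - 0.05180176 = 14.39807993
  phi_hat_1 = [gamma(1) gamma(0) - gamma(1) gamma(2)] / det = [(-0.2276)(3.8013) - (-0.2276)(-2.5885)] / 14.39807993 = -1.45431848 / 14.39807993 = -0.101
  phi_hat_2 = [gamma(0) gamma(2) - gamma(1)^2] / det = [(3.8013)(-2.5885) - (-0.2276)^2] / 14.39807993 = -9.89146681 / 14.39807993 = -0.687
So phi_hat = [-0.1010, -0.6870].
Therefore phi_hat_1 = -0.1010.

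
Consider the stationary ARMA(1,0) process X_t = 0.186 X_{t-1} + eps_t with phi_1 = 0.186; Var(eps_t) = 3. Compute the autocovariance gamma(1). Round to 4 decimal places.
\gamma(1) = 0.5780

Multiply the model equation by X_{t-k} and take expectations. With theta_0 = psi_0 = 1 and psi_j the MA(infinity) weights, this gives
  gamma(k) - sum_i phi_i gamma(k-i) = c_k,
  c_k = sigma^2 * sum_{j=k..q} theta_j psi_{j-k}   (c_k = 0 for k > q),
using gamma(-m) = gamma(m).
Pure AR (q = 0): c_0 = sigma^2 = 3, c_k = 0 for k >= 1.
Equations for k = 0 and k = 1 (AR order 1):
  gamma(0) = phi_1 gamma(1) + c_0
  gamma(1) = phi_1 gamma(0) + c_1
Substituting the second into the first: gamma(0) (1 - phi_1^2) = c_0 + phi_1 c_1, so
  gamma(0) = c_0 / (1 - phi_1^2) = 3 / (1 - (0.186)^2) = 3 / 0.965404 = 3.107507.
  gamma(1) = phi_1 gamma(0) = (0.186)(3.107507) = 0.577996.
Therefore gamma(1) = 0.5780 (to 4 decimal places).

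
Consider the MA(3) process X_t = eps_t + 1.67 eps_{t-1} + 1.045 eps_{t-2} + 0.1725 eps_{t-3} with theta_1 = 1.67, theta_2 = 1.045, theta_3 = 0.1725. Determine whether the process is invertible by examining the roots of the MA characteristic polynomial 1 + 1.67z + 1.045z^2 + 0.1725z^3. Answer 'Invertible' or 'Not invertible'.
\text{Invertible}

The MA(q) characteristic polynomial is P(z) = 1 + 1.67z + 1.045z^2 + 0.1725z^3.
Invertibility requires all roots to lie outside the unit circle, i.e. |z| > 1 for every root.
Degree 3: look for a simple real root z0 first, then factor out (1 - z/z0) and solve the remaining quadratic.
Testing z0 = -4: P(-4) = 1 + (1.67)(-4) + (1.045)(-4)^2 + (0.1725)(-4)^3
  = 1 + (-6.68) + (16.72) + (-11.04) = 0.  So z_0 = -4 is a root, |z_0| = 4.
Divide out the factor (1 + 0.25 z) = (1 - z/z0) (since 1/z0 = -0.25):
  P(z) = (1 + 0.25 z)(1 + (1.42) z + (0.69) z^2)
  [check: z-coef 1.42 - (-0.25) = 1.67; z^2-coef 0.69 - (-0.25)(1.42) = 1.045; z^3-coef -(-0.25)(0.69) = 0.1725.]
Remaining roots from the quadratic factor 1 + (1.42) z + (0.69) z^2:
  Set 1 + (1.42) z + (0.69) z^2 = 0, i.e. a z^2 + b z + c = 0 with a = 0.69, b = 1.42, c = 1.
  Discriminant D = b^2 - 4ac = (1.42)^2 - 4*(0.69)*1 = 2.0164 - (2.76) = -0.7436.
  D < 0, so the roots are the complex-conjugate pair z = (-b +/- i sqrt(-D)) / (2a) = -1.029 +/- 0.6249i.
  For a conjugate pair |z|^2 = z * conj(z) = (product of roots) = c/a = 1/(0.69) = 1.449275, so |z| = sqrt(1.449275) = 1.2039 for both roots.
Moduli of all roots: 4.0000, 1.2039, 1.2039.
All moduli strictly greater than 1? Yes.
Verdict: Invertible.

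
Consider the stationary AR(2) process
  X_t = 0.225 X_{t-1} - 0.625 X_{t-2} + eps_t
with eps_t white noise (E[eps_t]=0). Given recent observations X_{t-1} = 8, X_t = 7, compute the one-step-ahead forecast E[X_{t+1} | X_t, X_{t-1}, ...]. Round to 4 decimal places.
E[X_{t+1} \mid \mathcal F_t] = -3.4250

For an AR(p) model X_t = c + sum_i phi_i X_{t-i} + eps_t, the
one-step-ahead conditional mean is
  E[X_{t+1} | X_t, ...] = c + sum_i phi_i X_{t+1-i}.
Substitute known values:
  E[X_{t+1} | ...] = (0.225) * (7) + (-0.625) * (8)
                   = -3.4250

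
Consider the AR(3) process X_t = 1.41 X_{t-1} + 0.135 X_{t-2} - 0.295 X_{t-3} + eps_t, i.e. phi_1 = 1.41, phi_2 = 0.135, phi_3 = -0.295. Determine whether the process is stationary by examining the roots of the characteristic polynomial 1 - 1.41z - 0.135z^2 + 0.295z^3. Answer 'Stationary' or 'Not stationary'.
\text{Not stationary}

The AR(p) characteristic polynomial is P(z) = 1 - 1.41z - 0.135z^2 + 0.295z^3.
Stationarity requires all roots to lie outside the unit circle, i.e. |z| > 1 for every root.
Degree 3: look for a simple real root z0 first, then factor out (1 - z/z0) and solve the remaining quadratic.
Testing z0 = 2: P(2) = 1 + (-1.41)(2) + (-0.135)(2)^2 + (0.295)(2)^3
  = 1 + (-2.82) + (-0.54) + (2.36) = 0.  So z_0 = 2 is a root, |z_0| = 2.
Divide out the factor (1 - 0.5 z) = (1 - z/z0) (since 1/z0 = 0.5):
  P(z) = (1 - 0.5 z)(1 + (-0.91) z + (-0.59) z^2)
  [check: z-coef -0.91 - (0.5) = -1.41; z^2-coef -0.59 - (0.5)(-0.91) = -0.135; z^3-coef -(0.5)(-0.59) = 0.295.]
Remaining roots from the quadratic factor 1 + (-0.91) z + (-0.59) z^2:
  Set 1 + (-0.91) z + (-0.59) z^2 = 0, i.e. a z^2 + b z + c = 0 with a = -0.59, b = -0.91, c = 1.
  Discriminant D = b^2 - 4ac = (-0.91)^2 - 4*(-0.59)*1 = 0.8281 - (-2.36) = 3.1881.
  D >= 0, so the roots are real: z = (-b +/- sqrt(D)) / (2a) = (0.91 +/- 1.785525) / (-1.18).
    z_1 = (0.91 + 1.785525) / (-1.18) = -2.2843,   |z_1| = 2.2843.
    z_2 = (0.91 - 1.785525) / (-1.18) = 0.742,   |z_2| = 0.742.
Moduli of all roots: 2.0000, 2.2843, 0.7420.
All moduli strictly greater than 1? No.
Verdict: Not stationary.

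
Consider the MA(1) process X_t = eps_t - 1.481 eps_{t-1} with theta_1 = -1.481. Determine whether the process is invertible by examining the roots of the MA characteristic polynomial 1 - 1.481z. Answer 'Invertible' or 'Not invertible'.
\text{Not invertible}

The MA(q) characteristic polynomial is P(z) = 1 - 1.481z.
Invertibility requires all roots to lie outside the unit circle, i.e. |z| > 1 for every root.
This is linear in z: 1 + (-1.481) z = 0  =>  z = -1/(-1.481) = 0.675219,  |z| = 0.675219.
Moduli of all roots: 0.6752.
All moduli strictly greater than 1? No.
Verdict: Not invertible.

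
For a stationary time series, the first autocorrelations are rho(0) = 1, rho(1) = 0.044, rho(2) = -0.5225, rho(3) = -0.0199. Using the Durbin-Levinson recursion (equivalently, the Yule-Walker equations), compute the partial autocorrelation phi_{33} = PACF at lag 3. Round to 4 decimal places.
\phi_{33} = 0.0530

The PACF at lag k is phi_{kk}, the last component of the solution
to the Yule-Walker system G_k phi = r_k where
  (G_k)_{ij} = rho(|i - j|), (r_k)_i = rho(i), i,j = 1..k.
Equivalently, Durbin-Levinson gives phi_{kk} iteratively:
  phi_{11} = rho(1)
  phi_{kk} = [rho(k) - sum_{j=1..k-1} phi_{k-1,j} rho(k-j)]
            / [1 - sum_{j=1..k-1} phi_{k-1,j} rho(j)],
  phi_{k,j} = phi_{k-1,j} - phi_{kk} phi_{k-1,k-j},  j = 1..k-1.
Step k = 1:
  phi_11 = rho(1) = 0.044.
Step k = 2:
  phi_22 = [rho(2) - phi_11 rho(1)] / [1 - phi_11 rho(1)] = [-0.5225 - (0.044)(0.044)] / [1 - (0.044)(0.044)]
         = -0.524436 / 0.998064 = -0.525453.
  Update: phi_21 = phi_11 - phi_22 phi_11 = 0.044 - (-0.525453)(0.044) = 0.06712.
Step k = 3:
  phi_33 = [rho(3) - phi_21 rho(2) - phi_22 rho(1)] / [1 - phi_21 rho(1) - phi_22 rho(2)]
    numerator   = -0.0199 - (0.06712)(-0.5225) - (-0.525453)(0.044) = 0.03829012
    denominator = 1 - (0.06712)(0.044) - (-0.525453)(-0.5225) = 0.72249738
  phi_33 = 0.03829012 / 0.72249738 = 0.053.
Therefore phi_{33} = 0.0530.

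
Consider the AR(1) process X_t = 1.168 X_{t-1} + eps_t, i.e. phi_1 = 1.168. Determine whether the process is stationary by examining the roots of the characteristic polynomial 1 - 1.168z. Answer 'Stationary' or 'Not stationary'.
\text{Not stationary}

The AR(p) characteristic polynomial is P(z) = 1 - 1.168z.
Stationarity requires all roots to lie outside the unit circle, i.e. |z| > 1 for every root.
This is linear in z: 1 + (-1.168) z = 0  =>  z = -1/(-1.168) = 0.856164,  |z| = 0.856164.
Moduli of all roots: 0.8562.
All moduli strictly greater than 1? No.
Verdict: Not stationary.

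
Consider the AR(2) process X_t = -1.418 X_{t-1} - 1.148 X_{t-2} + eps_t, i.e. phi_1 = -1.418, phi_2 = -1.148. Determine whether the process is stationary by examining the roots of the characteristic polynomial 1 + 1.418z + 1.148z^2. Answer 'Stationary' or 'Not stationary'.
\text{Not stationary}

The AR(p) characteristic polynomial is P(z) = 1 + 1.418z + 1.148z^2.
Stationarity requires all roots to lie outside the unit circle, i.e. |z| > 1 for every root.
Set 1 + (1.418) z + (1.148) z^2 = 0, i.e. a z^2 + b z + c = 0 with a = 1.148, b = 1.418, c = 1.
Discriminant D = b^2 - 4ac = (1.418)^2 - 4*(1.148)*1 = 2.010724 - (4.592) = -2.581276.
D < 0, so the roots are the complex-conjugate pair z = (-b +/- i sqrt(-D)) / (2a) = -0.6176 +/- 0.6998i.
For a conjugate pair |z|^2 = z * conj(z) = (product of roots) = c/a = 1/(1.148) = 0.87108, so |z| = sqrt(0.87108) = 0.9333 for both roots.
Moduli of all roots: 0.9333, 0.9333.
All moduli strictly greater than 1? No.
Verdict: Not stationary.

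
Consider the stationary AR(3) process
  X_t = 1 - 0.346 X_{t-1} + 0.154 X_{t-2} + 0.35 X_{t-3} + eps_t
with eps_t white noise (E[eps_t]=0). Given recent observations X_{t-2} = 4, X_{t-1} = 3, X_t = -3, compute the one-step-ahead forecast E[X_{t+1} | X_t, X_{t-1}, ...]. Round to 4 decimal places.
E[X_{t+1} \mid \mathcal F_t] = 3.9000

For an AR(p) model X_t = c + sum_i phi_i X_{t-i} + eps_t, the
one-step-ahead conditional mean is
  E[X_{t+1} | X_t, ...] = c + sum_i phi_i X_{t+1-i}.
Substitute known values:
  E[X_{t+1} | ...] = 1 + (-0.346) * (-3) + (0.154) * (3) + (0.35) * (4)
                   = 3.9000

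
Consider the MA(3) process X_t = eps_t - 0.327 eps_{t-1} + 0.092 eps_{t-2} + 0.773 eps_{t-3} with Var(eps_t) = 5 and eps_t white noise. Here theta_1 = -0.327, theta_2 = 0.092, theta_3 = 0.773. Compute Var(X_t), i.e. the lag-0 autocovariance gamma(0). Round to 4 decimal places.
\gamma(0) = 8.5646

For an MA(q) process X_t = eps_t + sum_i theta_i eps_{t-i} with
Var(eps_t) = sigma^2, the variance is
  gamma(0) = sigma^2 * (1 + sum_i theta_i^2).
  sum_i theta_i^2 = (-0.327)^2 + (0.092)^2 + (0.773)^2 = 0.106929 + 0.008464 + 0.597529 = 0.712922.
  gamma(0) = 5 * (1 + 0.712922) = 5 * 1.712922 = 8.56461, which rounds to 8.5646.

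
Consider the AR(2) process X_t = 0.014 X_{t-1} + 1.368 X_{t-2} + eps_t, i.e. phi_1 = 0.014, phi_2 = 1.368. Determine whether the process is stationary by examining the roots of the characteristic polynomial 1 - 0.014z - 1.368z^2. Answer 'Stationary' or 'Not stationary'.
\text{Not stationary}

The AR(p) characteristic polynomial is P(z) = 1 - 0.014z - 1.368z^2.
Stationarity requires all roots to lie outside the unit circle, i.e. |z| > 1 for every root.
Set 1 + (-0.014) z + (-1.368) z^2 = 0, i.e. a z^2 + b z + c = 0 with a = -1.368, b = -0.014, c = 1.
Discriminant D = b^2 - 4ac = (-0.014)^2 - 4*(-1.368)*1 = 0.000196 - (-5.472) = 5.472196.
D >= 0, so the roots are real: z = (-b +/- sqrt(D)) / (2a) = (0.014 +/- 2.339273) / (-2.736).
  z_1 = (0.014 + 2.339273) / (-2.736) = -0.8601,   |z_1| = 0.8601.
  z_2 = (0.014 - 2.339273) / (-2.736) = 0.8499,   |z_2| = 0.8499.
Moduli of all roots: 0.8601, 0.8499.
All moduli strictly greater than 1? No.
Verdict: Not stationary.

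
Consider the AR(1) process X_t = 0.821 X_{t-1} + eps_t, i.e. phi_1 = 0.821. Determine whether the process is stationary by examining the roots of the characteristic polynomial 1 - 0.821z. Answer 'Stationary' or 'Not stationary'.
\text{Stationary}

The AR(p) characteristic polynomial is P(z) = 1 - 0.821z.
Stationarity requires all roots to lie outside the unit circle, i.e. |z| > 1 for every root.
This is linear in z: 1 + (-0.821) z = 0  =>  z = -1/(-0.821) = 1.218027,  |z| = 1.218027.
Moduli of all roots: 1.2180.
All moduli strictly greater than 1? Yes.
Verdict: Stationary.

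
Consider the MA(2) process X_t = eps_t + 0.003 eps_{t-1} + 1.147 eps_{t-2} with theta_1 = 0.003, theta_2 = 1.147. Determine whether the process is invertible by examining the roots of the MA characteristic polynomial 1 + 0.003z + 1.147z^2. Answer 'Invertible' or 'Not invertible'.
\text{Not invertible}

The MA(q) characteristic polynomial is P(z) = 1 + 0.003z + 1.147z^2.
Invertibility requires all roots to lie outside the unit circle, i.e. |z| > 1 for every root.
Set 1 + (0.003) z + (1.147) z^2 = 0, i.e. a z^2 + b z + c = 0 with a = 1.147, b = 0.003, c = 1.
Discriminant D = b^2 - 4ac = (0.003)^2 - 4*(1.147)*1 = 0.000009 - (4.588) = -4.587991.
D < 0, so the roots are the complex-conjugate pair z = (-b +/- i sqrt(-D)) / (2a) = -0.0013 +/- 0.9337i.
For a conjugate pair |z|^2 = z * conj(z) = (product of roots) = c/a = 1/(1.147) = 0.87184, so |z| = sqrt(0.87184) = 0.9337 for both roots.
Moduli of all roots: 0.9337, 0.9337.
All moduli strictly greater than 1? No.
Verdict: Not invertible.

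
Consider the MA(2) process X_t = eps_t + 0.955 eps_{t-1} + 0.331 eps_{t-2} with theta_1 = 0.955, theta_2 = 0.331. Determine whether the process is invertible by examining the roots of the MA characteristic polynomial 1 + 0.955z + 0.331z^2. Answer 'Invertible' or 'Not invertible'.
\text{Invertible}

The MA(q) characteristic polynomial is P(z) = 1 + 0.955z + 0.331z^2.
Invertibility requires all roots to lie outside the unit circle, i.e. |z| > 1 for every root.
Set 1 + (0.955) z + (0.331) z^2 = 0, i.e. a z^2 + b z + c = 0 with a = 0.331, b = 0.955, c = 1.
Discriminant D = b^2 - 4ac = (0.955)^2 - 4*(0.331)*1 = 0.912025 - (1.324) = -0.411975.
D < 0, so the roots are the complex-conjugate pair z = (-b +/- i sqrt(-D)) / (2a) = -1.4426 +/- 0.9696i.
For a conjugate pair |z|^2 = z * conj(z) = (product of roots) = c/a = 1/(0.331) = 3.021148, so |z| = sqrt(3.021148) = 1.7381 for both roots.
Moduli of all roots: 1.7381, 1.7381.
All moduli strictly greater than 1? Yes.
Verdict: Invertible.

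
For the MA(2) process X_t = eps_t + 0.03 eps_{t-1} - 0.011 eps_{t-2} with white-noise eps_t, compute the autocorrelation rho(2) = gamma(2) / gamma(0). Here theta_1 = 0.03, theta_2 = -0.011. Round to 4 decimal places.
\rho(2) = -0.0110

For an MA(q) process with theta_0 = 1, the autocovariance is
  gamma(k) = sigma^2 * sum_{i=0..q-k} theta_i * theta_{i+k},
and rho(k) = gamma(k) / gamma(0). Sigma^2 cancels.
  numerator   = (1)*(-0.011) = -0.011.
  denominator = (1)^2 + (0.03)^2 + (-0.011)^2 = 1.001021.
  rho(2) = -0.011 / 1.001021 = -0.0110.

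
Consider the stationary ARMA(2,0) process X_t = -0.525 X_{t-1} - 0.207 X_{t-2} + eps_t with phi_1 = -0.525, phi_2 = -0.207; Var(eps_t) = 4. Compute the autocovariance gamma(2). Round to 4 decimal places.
\gamma(2) = 0.1101

Multiply the model equation by X_{t-k} and take expectations. With theta_0 = psi_0 = 1 and psi_j the MA(infinity) weights, this gives
  gamma(k) - sum_i phi_i gamma(k-i) = c_k,
  c_k = sigma^2 * sum_{j=k..q} theta_j psi_{j-k}   (c_k = 0 for k > q),
using gamma(-m) = gamma(m).
Pure AR (q = 0): c_0 = sigma^2 = 4, c_k = 0 for k >= 1.
Equations for k = 0, 1, 2 (AR order 2, c_2 = 0):
  (E0) gamma(0) = phi_1 gamma(1) + phi_2 gamma(2) + c_0
  (E1) gamma(1) = phi_1 gamma(0) + phi_2 gamma(1) + c_1
  (E2) gamma(2) = phi_1 gamma(1) + phi_2 gamma(0)
From (E1): gamma(1) = A gamma(0) + B with
  A = phi_1 / (1 - phi_2) = -0.525 / 1.207 = -0.434963,   B = c_1 / (1 - phi_2) = 0 / 1.207 = 0.
Insert (E2) into (E0): gamma(0) (1 - phi_2^2) = phi_1 (1 + phi_2) gamma(1) + c_0.
  phi_1 (1 + phi_2) = (-0.525)(0.793) = -0.416325,   1 - phi_2^2 = 0.957151.
Replace gamma(1) by A gamma(0) + B and collect gamma(0):
  gamma(0) [0.957151 - (-0.416325)(-0.434963)] = c_0 = 4
  gamma(0) * 0.776065 = 4
  gamma(0) = 4 / 0.776065 = 5.154206.
  gamma(1) = A gamma(0) = (-0.434963)(5.154206) = -2.241888.
  gamma(2) = phi_1 gamma(1) + phi_2 gamma(0) = (-0.525)(-2.241888) + (-0.207)(5.154206) = 0.11007.
Therefore gamma(2) = 0.1101 (to 4 decimal places).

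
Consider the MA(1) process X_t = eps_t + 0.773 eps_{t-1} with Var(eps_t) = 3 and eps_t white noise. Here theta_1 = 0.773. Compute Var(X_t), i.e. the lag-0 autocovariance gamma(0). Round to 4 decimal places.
\gamma(0) = 4.7926

For an MA(q) process X_t = eps_t + sum_i theta_i eps_{t-i} with
Var(eps_t) = sigma^2, the variance is
  gamma(0) = sigma^2 * (1 + sum_i theta_i^2).
  sum_i theta_i^2 = (0.773)^2 = 0.597529.
  gamma(0) = 3 * (1 + 0.597529) = 3 * 1.597529 = 4.792587, which rounds to 4.7926.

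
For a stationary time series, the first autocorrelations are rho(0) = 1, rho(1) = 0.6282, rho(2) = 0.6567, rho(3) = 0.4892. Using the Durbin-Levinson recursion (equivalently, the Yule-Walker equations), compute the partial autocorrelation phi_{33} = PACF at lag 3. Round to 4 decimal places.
\phi_{33} = -0.0339

The PACF at lag k is phi_{kk}, the last component of the solution
to the Yule-Walker system G_k phi = r_k where
  (G_k)_{ij} = rho(|i - j|), (r_k)_i = rho(i), i,j = 1..k.
Equivalently, Durbin-Levinson gives phi_{kk} iteratively:
  phi_{11} = rho(1)
  phi_{kk} = [rho(k) - sum_{j=1..k-1} phi_{k-1,j} rho(k-j)]
            / [1 - sum_{j=1..k-1} phi_{k-1,j} rho(j)],
  phi_{k,j} = phi_{k-1,j} - phi_{kk} phi_{k-1,k-j},  j = 1..k-1.
Step k = 1:
  phi_11 = rho(1) = 0.6282.
Step k = 2:
  phi_22 = [rho(2) - phi_11 rho(1)] / [1 - phi_11 rho(1)] = [0.6567 - (0.6282)(0.6282)] / [1 - (0.6282)(0.6282)]
         = 0.26206476 / 0.60536476 = 0.432904.
  Update: phi_21 = phi_11 - phi_22 phi_11 = 0.6282 - (0.432904)(0.6282) = 0.35625.
Step k = 3:
  phi_33 = [rho(3) - phi_21 rho(2) - phi_22 rho(1)] / [1 - phi_21 rho(1) - phi_22 rho(2)]
    numerator   = 0.4892 - (0.35625)(0.6567) - (0.432904)(0.6282) = -0.01669945
    denominator = 1 - (0.35625)(0.6282) - (0.432904)(0.6567) = 0.49191591
  phi_33 = -0.01669945 / 0.49191591 = -0.0339.
Therefore phi_{33} = -0.0339.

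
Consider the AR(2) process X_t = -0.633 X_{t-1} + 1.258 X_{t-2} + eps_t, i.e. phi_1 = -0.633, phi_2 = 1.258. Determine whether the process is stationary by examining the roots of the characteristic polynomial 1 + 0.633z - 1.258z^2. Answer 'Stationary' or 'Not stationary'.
\text{Not stationary}

The AR(p) characteristic polynomial is P(z) = 1 + 0.633z - 1.258z^2.
Stationarity requires all roots to lie outside the unit circle, i.e. |z| > 1 for every root.
Set 1 + (0.633) z + (-1.258) z^2 = 0, i.e. a z^2 + b z + c = 0 with a = -1.258, b = 0.633, c = 1.
Discriminant D = b^2 - 4ac = (0.633)^2 - 4*(-1.258)*1 = 0.400689 - (-5.032) = 5.432689.
D >= 0, so the roots are real: z = (-b +/- sqrt(D)) / (2a) = (-0.633 +/- 2.330813) / (-2.516).
  z_1 = (-0.633 + 2.330813) / (-2.516) = -0.6748,   |z_1| = 0.6748.
  z_2 = (-0.633 - 2.330813) / (-2.516) = 1.178,   |z_2| = 1.178.
Moduli of all roots: 0.6748, 1.1780.
All moduli strictly greater than 1? No.
Verdict: Not stationary.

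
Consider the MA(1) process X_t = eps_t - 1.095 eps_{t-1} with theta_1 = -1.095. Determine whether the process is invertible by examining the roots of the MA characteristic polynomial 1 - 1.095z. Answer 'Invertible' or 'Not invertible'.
\text{Not invertible}

The MA(q) characteristic polynomial is P(z) = 1 - 1.095z.
Invertibility requires all roots to lie outside the unit circle, i.e. |z| > 1 for every root.
This is linear in z: 1 + (-1.095) z = 0  =>  z = -1/(-1.095) = 0.913242,  |z| = 0.913242.
Moduli of all roots: 0.9132.
All moduli strictly greater than 1? No.
Verdict: Not invertible.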